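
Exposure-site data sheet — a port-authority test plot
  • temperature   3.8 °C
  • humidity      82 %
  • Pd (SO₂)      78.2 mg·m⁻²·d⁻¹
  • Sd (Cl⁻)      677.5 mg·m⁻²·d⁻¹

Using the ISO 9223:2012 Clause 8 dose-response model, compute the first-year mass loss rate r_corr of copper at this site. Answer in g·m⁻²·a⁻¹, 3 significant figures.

copper: temperature factor f = +0.126·(-6.2) = -0.7812
  sulphur-dioxide contribution → 0.9514 μm/a
  chloride contribution → 1.374 μm/a
  total first-year rate 2.325 μm/a
Convert to mass loss: 2.325 μm/a × 8.96 g/cm³ = 20.84 g·m⁻²·a⁻¹

r_corr = 20.8 g·m⁻²·a⁻¹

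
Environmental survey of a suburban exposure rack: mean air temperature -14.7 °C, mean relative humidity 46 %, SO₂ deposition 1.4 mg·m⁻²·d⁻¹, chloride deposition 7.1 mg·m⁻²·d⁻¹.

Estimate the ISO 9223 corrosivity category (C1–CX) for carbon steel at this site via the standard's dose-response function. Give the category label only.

C1

carbon steel: T≤10 °C ⇒ hinge +0.150·(-14.7−10) = -3.7050
  Pd branch = 1.77·Pd^0.52·e^(0.02·RH+f) = 0.1302 μm/a
  Sd branch = 0.102·Sd^0.62·e^(0.033·RH+0.04·T) = 0.8715 μm/a
  r_corr = 0.1302 + 0.8715 = 1.002 μm/a
Category bounds: 0…1.3 μm/a bracket r_corr ⇒ C1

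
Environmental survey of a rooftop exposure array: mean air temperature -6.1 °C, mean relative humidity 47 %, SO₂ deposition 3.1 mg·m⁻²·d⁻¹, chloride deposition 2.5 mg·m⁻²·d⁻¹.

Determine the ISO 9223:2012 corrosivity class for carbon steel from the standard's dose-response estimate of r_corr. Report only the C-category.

carbon steel: T≤10 °C ⇒ hinge +0.150·(-6.1−10) = -2.4150
  Pd branch = 1.77·Pd^0.52·e^(0.02·RH+f) = 0.7293 μm/a
  Cl⁻ term: 0.102·2.5^0.62·exp(0.033·47+0.04·-6.1) = 0.6652
  sum: 0.7293 + 0.6652 → r_corr = 1.394 μm/a
Category bounds: 1.3…25 μm/a bracket r_corr ⇒ C2

C2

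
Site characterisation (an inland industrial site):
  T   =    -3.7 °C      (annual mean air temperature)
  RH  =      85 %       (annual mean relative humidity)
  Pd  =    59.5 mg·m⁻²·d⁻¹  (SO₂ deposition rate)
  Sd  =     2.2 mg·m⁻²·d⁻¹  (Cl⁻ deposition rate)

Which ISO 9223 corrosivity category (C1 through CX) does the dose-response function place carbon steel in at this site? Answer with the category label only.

carbon steel: temperature factor f = +0.150·(-13.7) = -2.0550
  Pd branch = 1.77·Pd^0.52·e^(0.02·RH+f) = 10.39 μm/a
  Sd branch = 0.102·Sd^0.62·e^(0.033·RH+0.04·T) = 2.37 μm/a
  sum: 10.39 + 2.37 → r_corr = 12.76 μm/a
12.8 μm/a falls in (1.3, 25] for carbon steel → category C2

C2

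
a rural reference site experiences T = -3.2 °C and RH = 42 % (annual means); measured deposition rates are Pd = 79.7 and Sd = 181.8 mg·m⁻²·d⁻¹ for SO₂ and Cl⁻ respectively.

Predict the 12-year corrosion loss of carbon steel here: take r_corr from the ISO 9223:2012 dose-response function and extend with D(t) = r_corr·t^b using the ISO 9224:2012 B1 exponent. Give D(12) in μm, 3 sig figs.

carbon steel: temperature factor f = +0.150·(-13.2) = -1.9800
  SO₂ term: 1.77·79.7^0.52·exp(0.02·42-1.9800) = 5.516
  Cl⁻ term: 0.102·181.8^0.62·exp(0.033·42+0.04·-3.2) = 9.034
  r_corr = 5.516 + 9.034 = 14.55 μm/a
Long-term exponent b (ISO 9224 Table 2, B1) = 0.523
  D(12) = 14.55 × 12^0.523 = 14.55 × 3.668 = 53.37 μm

D(12) = 53.4 μm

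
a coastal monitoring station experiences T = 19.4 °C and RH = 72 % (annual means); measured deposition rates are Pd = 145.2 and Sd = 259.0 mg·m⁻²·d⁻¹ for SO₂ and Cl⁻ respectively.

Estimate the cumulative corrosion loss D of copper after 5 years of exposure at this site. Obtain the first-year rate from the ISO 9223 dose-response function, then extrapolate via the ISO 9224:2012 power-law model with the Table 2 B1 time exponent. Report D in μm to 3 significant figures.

copper: temperature factor f = -0.080·(9.4) = -0.7520
  SO₂ term: 0.0053·145.2^0.26·exp(0.059·72-0.7520) = 0.6378
  Sd branch = 0.01025·Sd^0.27·e^(0.036·RH+0.049·T) = 1.588 μm/a
  sum: 0.6378 + 1.588 → r_corr = 2.226 μm/a
Power-law: D(5) = r_corr · 5^0.667
  D(5) = 2.226 × 5^0.667 = 2.226 × 2.926 = 6.512 μm

D(5) = 6.51 μm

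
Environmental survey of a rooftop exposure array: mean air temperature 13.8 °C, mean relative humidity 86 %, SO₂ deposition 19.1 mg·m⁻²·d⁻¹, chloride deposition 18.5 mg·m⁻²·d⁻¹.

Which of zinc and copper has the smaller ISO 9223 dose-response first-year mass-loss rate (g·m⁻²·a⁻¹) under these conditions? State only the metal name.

zinc: f(T) = -0.071·(T−10) [T>10 °C] = -0.2698
  SO₂ term: 0.0129·19.1^0.44·exp(0.046·86-0.2698) = 1.884
  Cl⁻ term: 0.0175·18.5^0.57·exp(0.008·86+0.085·13.8) = 0.5937
  r_corr = 1.884 + 0.5937 = 2.478 μm/a
  mass loss = 2.478 μm/a × 7.14 g/cm³ = 17.69 g·m⁻²·a⁻¹
copper: T>10 °C ⇒ hinge -0.080·(13.8−10) = -0.3040
  Pd branch = 0.0053·Pd^0.26·e^(0.059·RH+f) = 1.346 μm/a
  Sd branch = 0.01025·Sd^0.27·e^(0.036·RH+0.049·T) = 0.9797 μm/a
  r_corr = 1.346 + 0.9797 = 2.325 μm/a
  mass loss = 2.325 μm/a × 8.96 g/cm³ = 20.84 g·m⁻²·a⁻¹
Ordering by g·m⁻²·a⁻¹: copper (20.8) > zinc (17.7)

zinc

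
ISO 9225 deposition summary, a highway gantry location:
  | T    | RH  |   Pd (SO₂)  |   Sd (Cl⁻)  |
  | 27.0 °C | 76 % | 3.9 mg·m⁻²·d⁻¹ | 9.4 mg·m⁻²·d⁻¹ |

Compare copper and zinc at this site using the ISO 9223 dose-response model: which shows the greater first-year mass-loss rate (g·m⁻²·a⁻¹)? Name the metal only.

copper: temperature factor f = -0.080·(17.0) = -1.3600
  SO₂ term: 0.0053·3.9^0.26·exp(0.059·76-1.3600) = 0.1717
  Sd branch = 0.01025·Sd^0.27·e^(0.036·RH+0.049·T) = 1.087 μm/a
  sum: 0.1717 + 1.087 → r_corr = 1.259 μm/a
  mass loss = 1.259 μm/a × 8.96 g/cm³ = 11.28 g·m⁻²·a⁻¹
zinc: T>10 °C ⇒ hinge -0.071·(27.0−10) = -1.2070
  Pd branch = 0.0129·Pd^0.44·e^(0.046·RH+f) = 0.2316 μm/a
  Cl⁻ term: 0.0175·9.4^0.57·exp(0.008·76+0.085·27.0) = 1.144
  sum: 0.2316 + 1.144 → r_corr = 1.376 μm/a
  mass loss = 1.376 μm/a × 7.14 g/cm³ = 9.823 g·m⁻²·a⁻¹
Ordering by g·m⁻²·a⁻¹: copper (11.3) > zinc (9.82)

copper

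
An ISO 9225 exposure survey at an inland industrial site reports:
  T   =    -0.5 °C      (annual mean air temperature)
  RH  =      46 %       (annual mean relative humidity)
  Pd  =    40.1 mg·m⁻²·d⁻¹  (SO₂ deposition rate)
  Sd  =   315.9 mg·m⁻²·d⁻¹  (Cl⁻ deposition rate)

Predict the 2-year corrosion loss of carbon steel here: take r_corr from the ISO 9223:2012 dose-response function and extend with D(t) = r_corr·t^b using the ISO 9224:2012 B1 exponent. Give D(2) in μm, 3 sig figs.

carbon steel: f(T) = +0.150·(T−10) [T≤10 °C] = -1.5750
  Pd branch = 1.77·Pd^0.52·e^(0.02·RH+f) = 6.268 μm/a
  Cl⁻ term: 0.102·315.9^0.62·exp(0.033·46+0.04·-0.5) = 16.18
  r_corr = 6.268 + 16.18 = 22.45 μm/a
Long-term exponent b (ISO 9224 Table 2, B1) = 0.523
  D(2) = 22.45 × 2^0.523 = 22.45 × 1.437 = 32.25 μm

D(2) = 32.3 μm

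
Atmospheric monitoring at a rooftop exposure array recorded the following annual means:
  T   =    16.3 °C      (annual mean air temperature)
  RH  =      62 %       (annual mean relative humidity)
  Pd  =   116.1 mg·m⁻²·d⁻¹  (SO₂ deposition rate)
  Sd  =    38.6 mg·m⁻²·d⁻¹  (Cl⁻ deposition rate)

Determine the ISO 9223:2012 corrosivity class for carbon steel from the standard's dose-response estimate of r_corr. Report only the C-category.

carbon steel: f(T) = -0.054·(T−10) [T>10 °C] = -0.3402
  SO₂ term: 1.77·116.1^0.52·exp(0.02·62-0.3402) = 51.58
  Sd branch = 0.102·Sd^0.62·e^(0.033·RH+0.04·T) = 14.59 μm/a
  r_corr = 51.58 + 14.59 = 66.17 μm/a
Category bounds: 50…80 μm/a bracket r_corr ⇒ C4

C4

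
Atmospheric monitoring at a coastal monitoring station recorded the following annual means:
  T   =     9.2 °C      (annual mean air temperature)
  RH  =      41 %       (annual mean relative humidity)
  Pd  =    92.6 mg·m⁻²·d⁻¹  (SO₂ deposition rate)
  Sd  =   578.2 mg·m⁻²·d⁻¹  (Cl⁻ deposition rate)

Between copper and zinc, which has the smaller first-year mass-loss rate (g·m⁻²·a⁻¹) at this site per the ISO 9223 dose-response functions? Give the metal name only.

copper

copper: temperature factor f = +0.126·(-0.8) = -0.1008
  Pd branch = 0.0053·Pd^0.26·e^(0.059·RH+f) = 0.1747 μm/a
  Cl⁻ term: 0.01025·578.2^0.27·exp(0.036·41+0.049·9.2) = 0.392
  sum: 0.1747 + 0.392 → r_corr = 0.5667 μm/a
  mass loss = 0.5667 μm/a × 8.96 g/cm³ = 5.078 g·m⁻²·a⁻¹
zinc: temperature factor f = +0.038·(-0.8) = -0.0304
  Pd branch = 0.0129·Pd^0.44·e^(0.046·RH+f) = 0.605 μm/a
  Sd branch = 0.0175·Sd^0.57·e^(0.008·RH+0.085·T) = 1.993 μm/a
  sum: 0.605 + 1.993 → r_corr = 2.598 μm/a
  mass loss = 2.598 μm/a × 7.14 g/cm³ = 18.55 g·m⁻²·a⁻¹
Ordering by g·m⁻²·a⁻¹: zinc (18.5) > copper (5.08)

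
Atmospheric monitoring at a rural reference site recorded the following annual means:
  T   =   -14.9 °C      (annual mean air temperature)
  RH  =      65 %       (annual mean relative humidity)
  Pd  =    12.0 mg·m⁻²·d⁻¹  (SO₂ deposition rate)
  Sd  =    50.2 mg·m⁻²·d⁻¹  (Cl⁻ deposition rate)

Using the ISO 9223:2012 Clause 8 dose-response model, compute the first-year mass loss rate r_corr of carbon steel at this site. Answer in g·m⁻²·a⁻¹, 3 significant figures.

r_corr = 47.2 g·m⁻²·a⁻¹

carbon steel: f(T) = +0.150·(T−10) [T≤10 °C] = -3.7350
  SO₂ term: 1.77·12.0^0.52·exp(0.02·65-3.7350) = 0.5645
  Cl⁻ term: 0.102·50.2^0.62·exp(0.033·65+0.04·-14.9) = 5.442
  sum: 0.5645 + 5.442 → r_corr = 6.006 μm/a
Convert to mass loss: 6.006 μm/a × 7.85 g/cm³ = 47.15 g·m⁻²·a⁻¹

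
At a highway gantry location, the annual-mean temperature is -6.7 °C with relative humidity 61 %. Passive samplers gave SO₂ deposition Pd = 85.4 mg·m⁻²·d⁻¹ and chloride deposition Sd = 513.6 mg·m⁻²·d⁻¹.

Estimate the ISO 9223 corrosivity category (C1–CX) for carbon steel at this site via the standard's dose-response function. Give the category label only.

C3

carbon steel: T≤10 °C ⇒ hinge +0.150·(-6.7−10) = -2.5050
  Pd branch = 1.77·Pd^0.52·e^(0.02·RH+f) = 4.946 μm/a
  Cl⁻ term: 0.102·513.6^0.62·exp(0.033·61+0.04·-6.7) = 27.99
  r_corr = 4.946 + 27.99 = 32.94 μm/a
ISO 9223 Table 2 (carbon steel): 25 < 32.9 ≤ 50 μm/a ⇒ C3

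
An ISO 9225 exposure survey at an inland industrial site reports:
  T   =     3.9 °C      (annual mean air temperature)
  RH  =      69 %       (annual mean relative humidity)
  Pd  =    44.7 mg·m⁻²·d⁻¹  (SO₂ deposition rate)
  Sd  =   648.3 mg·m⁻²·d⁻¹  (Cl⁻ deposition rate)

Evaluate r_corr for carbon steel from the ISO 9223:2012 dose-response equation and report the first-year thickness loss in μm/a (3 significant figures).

carbon steel: temperature factor f = +0.150·(-6.1) = -0.9150
  Pd branch = 1.77·Pd^0.52·e^(0.02·RH+f) = 20.33 μm/a
  Sd branch = 0.102·Sd^0.62·e^(0.033·RH+0.04·T) = 64.35 μm/a
  r_corr = 20.33 + 64.35 = 84.68 μm/a

r_corr = 84.7 μm/a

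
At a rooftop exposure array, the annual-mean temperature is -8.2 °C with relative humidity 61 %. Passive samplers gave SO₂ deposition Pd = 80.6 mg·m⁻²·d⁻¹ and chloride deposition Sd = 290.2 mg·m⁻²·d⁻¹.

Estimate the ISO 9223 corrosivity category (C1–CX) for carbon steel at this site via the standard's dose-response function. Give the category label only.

C2

carbon steel: T≤10 °C ⇒ hinge +0.150·(-8.2−10) = -2.7300
  sulphur-dioxide contribution → 3.833 μm/a
  chloride contribution → 18.5 μm/a
  total first-year rate 22.34 μm/a
Category bounds: 1.3…25 μm/a bracket r_corr ⇒ C2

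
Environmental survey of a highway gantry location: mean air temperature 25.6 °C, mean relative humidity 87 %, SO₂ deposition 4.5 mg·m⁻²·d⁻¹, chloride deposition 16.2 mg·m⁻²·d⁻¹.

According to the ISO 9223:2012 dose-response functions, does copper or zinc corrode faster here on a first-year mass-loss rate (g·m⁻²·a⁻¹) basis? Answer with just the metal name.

copper: f(T) = -0.080·(T−10) [T>10 °C] = -1.2480
  Pd branch = 0.0053·Pd^0.26·e^(0.059·RH+f) = 0.3814 μm/a
  Cl⁻ term: 0.01025·16.2^0.27·exp(0.036·87+0.049·25.6) = 1.747
  r_corr = 0.3814 + 1.747 = 2.128 μm/a
  mass loss = 2.128 μm/a × 8.96 g/cm³ = 19.07 g·m⁻²·a⁻¹
zinc: T>10 °C ⇒ hinge -0.071·(25.6−10) = -1.1076
  Pd branch = 0.0129·Pd^0.44·e^(0.046·RH+f) = 0.4519 μm/a
  Sd branch = 0.0175·Sd^0.57·e^(0.008·RH+0.085·T) = 1.513 μm/a
  r_corr = 0.4519 + 1.513 = 1.965 μm/a
  mass loss = 1.965 μm/a × 7.14 g/cm³ = 14.03 g·m⁻²·a⁻¹
Ordering by g·m⁻²·a⁻¹: copper (19.1) > zinc (14)

copper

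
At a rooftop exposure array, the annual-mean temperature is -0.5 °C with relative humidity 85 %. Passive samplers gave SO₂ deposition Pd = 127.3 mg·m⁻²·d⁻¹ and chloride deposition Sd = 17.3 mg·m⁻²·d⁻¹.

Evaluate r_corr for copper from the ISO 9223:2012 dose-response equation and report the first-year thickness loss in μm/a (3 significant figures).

r_corr = 1.21 μm/a

copper: T≤10 °C ⇒ hinge +0.126·(-0.5−10) = -1.3230
  sulphur-dioxide contribution → 0.7498 μm/a
  chloride contribution → 0.4606 μm/a
  ⇒ r_corr(copper) = 1.21 μm/a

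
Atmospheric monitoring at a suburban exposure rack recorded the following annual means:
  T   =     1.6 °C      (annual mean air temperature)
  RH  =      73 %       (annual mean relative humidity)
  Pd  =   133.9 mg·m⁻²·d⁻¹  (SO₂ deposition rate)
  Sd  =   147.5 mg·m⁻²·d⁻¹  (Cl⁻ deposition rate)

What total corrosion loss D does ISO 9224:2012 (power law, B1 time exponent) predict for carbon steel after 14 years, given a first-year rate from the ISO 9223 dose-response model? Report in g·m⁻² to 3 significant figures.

carbon steel: f(T) = +0.150·(T−10) [T≤10 °C] = -1.2600
  Pd branch = 1.77·Pd^0.52·e^(0.02·RH+f) = 27.59 μm/a
  Cl⁻ term: 0.102·147.5^0.62·exp(0.033·73+0.04·1.6) = 26.75
  r_corr = 27.59 + 26.75 = 54.34 μm/a
Long-term exponent b (ISO 9224 Table 2, B1) = 0.523
  D(14) = 54.34 × 14^0.523 = 54.34 × 3.976 = 216 μm
  Mass loss = 216 μm × 7.85 g/cm³ = 1696 g·m⁻²

D(14) = 1.70e+03 g·m⁻²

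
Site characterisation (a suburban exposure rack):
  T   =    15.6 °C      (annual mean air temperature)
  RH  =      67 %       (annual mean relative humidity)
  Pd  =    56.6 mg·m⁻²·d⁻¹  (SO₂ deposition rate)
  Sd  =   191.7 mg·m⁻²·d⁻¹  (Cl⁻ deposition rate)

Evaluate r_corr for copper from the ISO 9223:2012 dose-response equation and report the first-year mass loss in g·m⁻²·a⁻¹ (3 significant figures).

copper: T>10 °C ⇒ hinge -0.080·(15.6−10) = -0.4480
  Pd branch = 0.0053·Pd^0.26·e^(0.059·RH+f) = 0.5037 μm/a
  Cl⁻ term: 0.01025·191.7^0.27·exp(0.036·67+0.049·15.6) = 1.015
  sum: 0.5037 + 1.015 → r_corr = 1.519 μm/a
Convert to mass loss: 1.519 μm/a × 8.96 g/cm³ = 13.61 g·m⁻²·a⁻¹

r_corr = 13.6 g·m⁻²·a⁻¹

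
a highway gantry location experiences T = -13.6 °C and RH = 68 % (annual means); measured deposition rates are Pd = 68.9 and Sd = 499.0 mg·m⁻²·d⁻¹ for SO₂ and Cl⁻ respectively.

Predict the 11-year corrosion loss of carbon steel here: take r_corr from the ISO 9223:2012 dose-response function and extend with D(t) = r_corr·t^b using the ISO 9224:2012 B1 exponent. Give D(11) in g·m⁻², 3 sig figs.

D(11) = 773 g·m⁻²

carbon steel: temperature factor f = +0.150·(-23.6) = -3.5400
  sulphur-dioxide contribution → 1.808 μm/a
  chloride contribution → 26.29 μm/a
  ⇒ r_corr(carbon steel) = 28.09 μm/a
Long-term exponent b (ISO 9224 Table 2, B1) = 0.523
  D(11) = 28.09 × 11^0.523 = 28.09 × 3.505 = 98.46 μm
  Mass loss = 98.46 μm × 7.85 g/cm³ = 772.9 g·m⁻²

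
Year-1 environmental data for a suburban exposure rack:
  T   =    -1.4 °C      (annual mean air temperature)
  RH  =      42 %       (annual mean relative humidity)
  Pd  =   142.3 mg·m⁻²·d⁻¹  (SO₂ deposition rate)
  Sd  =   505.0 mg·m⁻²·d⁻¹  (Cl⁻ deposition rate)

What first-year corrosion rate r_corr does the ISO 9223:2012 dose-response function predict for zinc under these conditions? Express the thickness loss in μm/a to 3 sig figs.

r_corr = 1.27 μm/a

zinc: T≤10 °C ⇒ hinge +0.038·(-1.4−10) = -0.4332
  Pd branch = 0.0129·Pd^0.44·e^(0.046·RH+f) = 0.5116 μm/a
  Sd branch = 0.0175·Sd^0.57·e^(0.008·RH+0.085·T) = 0.7554 μm/a
  r_corr = 0.5116 + 0.7554 = 1.267 μm/a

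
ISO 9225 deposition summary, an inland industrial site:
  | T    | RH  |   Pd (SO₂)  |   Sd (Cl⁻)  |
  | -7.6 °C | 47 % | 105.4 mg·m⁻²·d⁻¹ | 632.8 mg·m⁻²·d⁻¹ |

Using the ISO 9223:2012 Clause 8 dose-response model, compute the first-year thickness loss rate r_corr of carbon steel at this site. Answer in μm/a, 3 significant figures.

r_corr = 23.0 μm/a

carbon steel: T≤10 °C ⇒ hinge +0.150·(-7.6−10) = -2.6400
  Pd branch = 1.77·Pd^0.52·e^(0.02·RH+f) = 3.644 μm/a
  Cl⁻ term: 0.102·632.8^0.62·exp(0.033·47+0.04·-7.6) = 19.36
  r_corr = 3.644 + 19.36 = 23.01 μm/a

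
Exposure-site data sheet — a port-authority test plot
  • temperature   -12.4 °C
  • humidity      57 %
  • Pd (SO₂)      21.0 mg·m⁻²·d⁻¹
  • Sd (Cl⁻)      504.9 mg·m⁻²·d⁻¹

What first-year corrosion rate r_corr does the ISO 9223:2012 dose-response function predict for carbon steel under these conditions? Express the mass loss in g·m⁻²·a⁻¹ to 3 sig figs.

r_corr = 159 g·m⁻²·a⁻¹

carbon steel: T≤10 °C ⇒ hinge +0.150·(-12.4−10) = -3.3600
  sulphur-dioxide contribution → 0.9363 μm/a
  chloride contribution → 19.32 μm/a
  total first-year rate 20.26 μm/a
Convert to mass loss: 20.26 μm/a × 7.85 g/cm³ = 159 g·m⁻²·a⁻¹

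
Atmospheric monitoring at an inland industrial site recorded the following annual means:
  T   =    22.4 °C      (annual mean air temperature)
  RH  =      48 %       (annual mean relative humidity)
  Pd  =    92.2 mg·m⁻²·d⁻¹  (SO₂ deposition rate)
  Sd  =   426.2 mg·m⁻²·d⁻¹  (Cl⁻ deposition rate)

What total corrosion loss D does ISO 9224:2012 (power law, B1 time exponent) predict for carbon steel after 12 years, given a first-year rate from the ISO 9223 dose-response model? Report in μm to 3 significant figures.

carbon steel: T>10 °C ⇒ hinge -0.054·(22.4−10) = -0.6696
  Pd branch = 1.77·Pd^0.52·e^(0.02·RH+f) = 24.87 μm/a
  Sd branch = 0.102·Sd^0.62·e^(0.033·RH+0.04·T) = 52 μm/a
  sum: 24.87 + 52 → r_corr = 76.88 μm/a
Long-term exponent b (ISO 9224 Table 2, B1) = 0.523
  D(12) = 76.88 × 12^0.523 = 76.88 × 3.668 = 282 μm

D(12) = 282 μm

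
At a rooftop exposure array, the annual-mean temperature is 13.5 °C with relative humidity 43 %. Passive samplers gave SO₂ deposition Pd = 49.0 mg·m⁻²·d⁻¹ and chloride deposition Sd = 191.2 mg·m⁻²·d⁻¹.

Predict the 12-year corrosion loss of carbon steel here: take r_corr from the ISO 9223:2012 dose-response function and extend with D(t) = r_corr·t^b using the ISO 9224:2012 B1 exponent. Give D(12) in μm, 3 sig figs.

D(12) = 165 μm

carbon steel: f(T) = -0.054·(T−10) [T>10 °C] = -0.1890
  sulphur-dioxide contribution → 26.2 μm/a
  chloride contribution → 18.79 μm/a
  ⇒ r_corr(carbon steel) = 44.99 μm/a
Power-law: D(12) = r_corr · 12^0.523
  D(12) = 44.99 × 12^0.523 = 44.99 × 3.668 = 165 μm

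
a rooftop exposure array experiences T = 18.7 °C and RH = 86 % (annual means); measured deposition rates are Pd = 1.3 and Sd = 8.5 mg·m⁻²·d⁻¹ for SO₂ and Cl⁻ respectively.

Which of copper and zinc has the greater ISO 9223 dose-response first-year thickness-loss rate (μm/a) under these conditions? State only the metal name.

copper

copper: f(T) = -0.080·(T−10) [T>10 °C] = -0.6960
  Pd branch = 0.0053·Pd^0.26·e^(0.059·RH+f) = 0.4521 μm/a
  Cl⁻ term: 0.01025·8.5^0.27·exp(0.036·86+0.049·18.7) = 1.01
  r_corr = 0.4521 + 1.01 = 1.462 μm/a
zinc: T>10 °C ⇒ hinge -0.071·(18.7−10) = -0.6177
  SO₂ term: 0.0129·1.3^0.44·exp(0.046·86-0.6177) = 0.4079
  Sd branch = 0.0175·Sd^0.57·e^(0.008·RH+0.085·T) = 0.578 μm/a
  r_corr = 0.4079 + 0.578 = 0.9859 μm/a
Ordering by μm/a: copper (1.46) > zinc (0.986)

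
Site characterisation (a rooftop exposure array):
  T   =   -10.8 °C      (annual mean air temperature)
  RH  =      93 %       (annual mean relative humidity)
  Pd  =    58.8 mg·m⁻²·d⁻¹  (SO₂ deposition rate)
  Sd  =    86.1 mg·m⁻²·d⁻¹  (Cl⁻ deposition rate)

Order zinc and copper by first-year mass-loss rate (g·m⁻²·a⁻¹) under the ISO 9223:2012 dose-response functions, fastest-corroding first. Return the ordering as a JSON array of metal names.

["zinc", "copper"]

zinc: f(T) = +0.038·(T−10) [T≤10 °C] = -0.7904
  SO₂ term: 0.0129·58.8^0.44·exp(0.046·93-0.7904) = 2.534
  Cl⁻ term: 0.0175·86.1^0.57·exp(0.008·93+0.085·-10.8) = 0.1864
  r_corr = 2.534 + 0.1864 = 2.72 μm/a
  mass loss = 2.72 μm/a × 7.14 g/cm³ = 19.42 g·m⁻²·a⁻¹
copper: T≤10 °C ⇒ hinge +0.126·(-10.8−10) = -2.6208
  Pd branch = 0.0053·Pd^0.26·e^(0.059·RH+f) = 0.2686 μm/a
  Cl⁻ term: 0.01025·86.1^0.27·exp(0.036·93+0.049·-10.8) = 0.572
  sum: 0.2686 + 0.572 → r_corr = 0.8405 μm/a
  mass loss = 0.8405 μm/a × 8.96 g/cm³ = 7.531 g·m⁻²·a⁻¹
Ordering by g·m⁻²·a⁻¹: zinc (19.4) > copper (7.53)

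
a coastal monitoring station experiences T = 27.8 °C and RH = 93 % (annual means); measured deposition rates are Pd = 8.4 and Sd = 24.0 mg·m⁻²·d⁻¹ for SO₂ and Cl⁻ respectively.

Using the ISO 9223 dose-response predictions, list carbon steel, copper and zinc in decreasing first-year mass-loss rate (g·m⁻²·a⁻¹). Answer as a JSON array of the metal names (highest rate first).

["carbon steel", "copper", "zinc"]

carbon steel: T>10 °C ⇒ hinge -0.054·(27.8−10) = -0.9612
  SO₂ term: 1.77·8.4^0.52·exp(0.02·93-0.9612) = 13.15
  Sd branch = 0.102·Sd^0.62·e^(0.033·RH+0.04·T) = 47.88 μm/a
  r_corr = 13.15 + 47.88 = 61.03 μm/a
  mass loss = 61.03 μm/a × 7.85 g/cm³ = 479.1 g·m⁻²·a⁻¹
copper: temperature factor f = -0.080·(17.8) = -1.4240
  SO₂ term: 0.0053·8.4^0.26·exp(0.059·93-1.4240) = 0.536
  Cl⁻ term: 0.01025·24.0^0.27·exp(0.036·93+0.049·27.8) = 2.685
  r_corr = 0.536 + 2.685 = 3.221 μm/a
  mass loss = 3.221 μm/a × 8.96 g/cm³ = 28.86 g·m⁻²·a⁻¹
zinc: f(T) = -0.071·(T−10) [T>10 °C] = -1.2638
  SO₂ term: 0.0129·8.4^0.44·exp(0.046·93-1.2638) = 0.6704
  Sd branch = 0.0175·Sd^0.57·e^(0.008·RH+0.085·T) = 2.394 μm/a
  sum: 0.6704 + 2.394 → r_corr = 3.064 μm/a
  mass loss = 3.064 μm/a × 7.14 g/cm³ = 21.88 g·m⁻²·a⁻¹
Ordering by g·m⁻²·a⁻¹: carbon steel (479) > copper (28.9) > zinc (21.9)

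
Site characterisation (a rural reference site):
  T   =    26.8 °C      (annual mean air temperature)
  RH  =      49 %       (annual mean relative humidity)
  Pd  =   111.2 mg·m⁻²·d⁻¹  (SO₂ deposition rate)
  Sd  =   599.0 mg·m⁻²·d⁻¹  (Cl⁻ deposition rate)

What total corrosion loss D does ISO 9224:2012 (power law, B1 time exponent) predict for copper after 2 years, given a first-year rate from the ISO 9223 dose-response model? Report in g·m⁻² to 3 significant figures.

D(2) = 19.0 g·m⁻²

copper: f(T) = -0.080·(T−10) [T>10 °C] = -1.3440
  Pd branch = 0.0053·Pd^0.26·e^(0.059·RH+f) = 0.08475 μm/a
  Sd branch = 0.01025·Sd^0.27·e^(0.036·RH+0.049·T) = 1.25 μm/a
  r_corr = 0.08475 + 1.25 = 1.335 μm/a
Power-law: D(2) = r_corr · 2^0.667
  D(2) = 1.335 × 2^0.667 = 1.335 × 1.588 = 2.12 μm
  Mass loss = 2.12 μm × 8.96 g/cm³ = 18.99 g·m⁻²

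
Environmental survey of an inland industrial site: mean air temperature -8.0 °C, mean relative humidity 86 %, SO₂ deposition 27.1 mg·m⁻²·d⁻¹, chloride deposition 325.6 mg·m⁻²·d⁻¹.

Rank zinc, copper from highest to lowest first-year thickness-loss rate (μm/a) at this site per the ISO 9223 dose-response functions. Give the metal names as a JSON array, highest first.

zinc: f(T) = +0.038·(T−10) [T≤10 °C] = -0.6840
  Pd branch = 0.0129·Pd^0.44·e^(0.046·RH+f) = 1.452 μm/a
  Cl⁻ term: 0.0175·325.6^0.57·exp(0.008·86+0.085·-8.0) = 0.4772
  r_corr = 1.452 + 0.4772 = 1.93 μm/a
copper: T≤10 °C ⇒ hinge +0.126·(-8.0−10) = -2.2680
  Pd branch = 0.0053·Pd^0.26·e^(0.059·RH+f) = 0.2068 μm/a
  Cl⁻ term: 0.01025·325.6^0.27·exp(0.036·86+0.049·-8.0) = 0.7303
  sum: 0.2068 + 0.7303 → r_corr = 0.937 μm/a
Ordering by μm/a: zinc (1.93) > copper (0.937)

["zinc", "copper"]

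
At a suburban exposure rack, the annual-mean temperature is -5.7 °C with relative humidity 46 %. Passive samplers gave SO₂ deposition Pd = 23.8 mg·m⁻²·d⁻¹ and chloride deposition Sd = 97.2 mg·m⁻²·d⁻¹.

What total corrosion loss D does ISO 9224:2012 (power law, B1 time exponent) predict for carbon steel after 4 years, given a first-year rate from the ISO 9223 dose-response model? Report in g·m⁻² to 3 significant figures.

carbon steel: temperature factor f = +0.150·(-15.7) = -2.3550
  SO₂ term: 1.77·23.8^0.52·exp(0.02·46-2.3550) = 2.191
  Sd branch = 0.102·Sd^0.62·e^(0.033·RH+0.04·T) = 6.327 μm/a
  sum: 2.191 + 6.327 → r_corr = 8.518 μm/a
ISO 9224: D(t) = r_corr · t^b with b = 0.523 (carbon steel, B1)
  D(4) = 8.518 × 4^0.523 = 8.518 × 2.065 = 17.59 μm
  Mass loss = 17.59 μm × 7.85 g/cm³ = 138.1 g·m⁻²

D(4) = 138 g·m⁻²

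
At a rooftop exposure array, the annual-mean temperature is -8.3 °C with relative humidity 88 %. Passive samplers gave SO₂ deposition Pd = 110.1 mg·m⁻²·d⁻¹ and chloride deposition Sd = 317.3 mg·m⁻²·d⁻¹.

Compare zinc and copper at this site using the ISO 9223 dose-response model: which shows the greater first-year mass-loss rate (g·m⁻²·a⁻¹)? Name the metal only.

zinc

zinc: f(T) = +0.038·(T−10) [T≤10 °C] = -0.6954
  Pd branch = 0.0129·Pd^0.44·e^(0.046·RH+f) = 2.917 μm/a
  Sd branch = 0.0175·Sd^0.57·e^(0.008·RH+0.085·T) = 0.4658 μm/a
  sum: 2.917 + 0.4658 → r_corr = 3.383 μm/a
  mass loss = 3.383 μm/a × 7.14 g/cm³ = 24.16 g·m⁻²·a⁻¹
copper: T≤10 °C ⇒ hinge +0.126·(-8.3−10) = -2.3058
  Pd branch = 0.0053·Pd^0.26·e^(0.059·RH+f) = 0.3226 μm/a
  Sd branch = 0.01025·Sd^0.27·e^(0.036·RH+0.049·T) = 0.768 μm/a
  r_corr = 0.3226 + 0.768 = 1.091 μm/a
  mass loss = 1.091 μm/a × 8.96 g/cm³ = 9.771 g·m⁻²·a⁻¹
Ordering by g·m⁻²·a⁻¹: zinc (24.2) > copper (9.77)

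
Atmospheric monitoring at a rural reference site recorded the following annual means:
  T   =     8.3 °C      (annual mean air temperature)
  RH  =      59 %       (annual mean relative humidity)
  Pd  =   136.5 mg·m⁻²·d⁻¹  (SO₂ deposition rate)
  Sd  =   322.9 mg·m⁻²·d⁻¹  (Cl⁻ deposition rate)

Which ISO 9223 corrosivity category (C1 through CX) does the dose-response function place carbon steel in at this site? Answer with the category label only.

carbon steel: T≤10 °C ⇒ hinge +0.150·(8.3−10) = -0.2550
  Pd branch = 1.77·Pd^0.52·e^(0.02·RH+f) = 57.54 μm/a
  Cl⁻ term: 0.102·322.9^0.62·exp(0.033·59+0.04·8.3) = 35.81
  r_corr = 57.54 + 35.81 = 93.35 μm/a
ISO 9223 Table 2 (carbon steel): 80 < 93.3 ≤ 200 μm/a ⇒ C5

C5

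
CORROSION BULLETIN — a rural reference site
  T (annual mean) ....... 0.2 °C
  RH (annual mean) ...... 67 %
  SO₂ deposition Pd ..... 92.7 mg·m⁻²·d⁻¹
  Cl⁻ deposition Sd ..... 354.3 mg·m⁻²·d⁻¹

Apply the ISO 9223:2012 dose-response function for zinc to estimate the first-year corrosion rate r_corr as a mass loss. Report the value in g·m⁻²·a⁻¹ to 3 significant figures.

zinc: temperature factor f = +0.038·(-9.8) = -0.3724
  sulphur-dioxide contribution → 1.422 μm/a
  chloride contribution → 0.8637 μm/a
  ⇒ r_corr(zinc) = 2.286 μm/a
Convert to mass loss: 2.286 μm/a × 7.14 g/cm³ = 16.32 g·m⁻²·a⁻¹

r_corr = 16.3 g·m⁻²·a⁻¹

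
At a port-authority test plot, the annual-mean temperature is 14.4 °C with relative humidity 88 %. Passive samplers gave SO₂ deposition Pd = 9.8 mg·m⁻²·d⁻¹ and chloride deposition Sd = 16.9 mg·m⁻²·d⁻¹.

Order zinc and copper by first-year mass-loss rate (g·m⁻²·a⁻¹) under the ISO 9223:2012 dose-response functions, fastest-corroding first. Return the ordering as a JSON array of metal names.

["copper", "zinc"]

zinc: temperature factor f = -0.071·(4.4) = -0.3124
  SO₂ term: 0.0129·9.8^0.44·exp(0.046·88-0.3124) = 1.476
  Cl⁻ term: 0.0175·16.9^0.57·exp(0.008·88+0.085·14.4) = 0.6029
  sum: 1.476 + 0.6029 → r_corr = 2.079 μm/a
  mass loss = 2.079 μm/a × 7.14 g/cm³ = 14.84 g·m⁻²·a⁻¹
copper: T>10 °C ⇒ hinge -0.080·(14.4−10) = -0.3520
  SO₂ term: 0.0053·9.8^0.26·exp(0.059·88-0.3520) = 1.213
  Cl⁻ term: 0.01025·16.9^0.27·exp(0.036·88+0.049·14.4) = 1.058
  r_corr = 1.213 + 1.058 = 2.271 μm/a
  mass loss = 2.271 μm/a × 8.96 g/cm³ = 20.35 g·m⁻²·a⁻¹
Ordering by g·m⁻²·a⁻¹: copper (20.4) > zinc (14.8)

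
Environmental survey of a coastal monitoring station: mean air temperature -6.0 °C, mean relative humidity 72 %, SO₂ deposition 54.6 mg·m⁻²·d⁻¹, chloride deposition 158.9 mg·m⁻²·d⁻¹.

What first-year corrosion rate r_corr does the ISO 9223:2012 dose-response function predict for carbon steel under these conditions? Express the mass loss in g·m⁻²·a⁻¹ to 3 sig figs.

r_corr = 200 g·m⁻²·a⁻¹

carbon steel: T≤10 °C ⇒ hinge +0.150·(-6.0−10) = -2.4000
  SO₂ term: 1.77·54.6^0.52·exp(0.02·72-2.4000) = 5.425
  Cl⁻ term: 0.102·158.9^0.62·exp(0.033·72+0.04·-6.0) = 20
  r_corr = 5.425 + 20 = 25.42 μm/a
Convert to mass loss: 25.42 μm/a × 7.85 g/cm³ = 199.6 g·m⁻²·a⁻¹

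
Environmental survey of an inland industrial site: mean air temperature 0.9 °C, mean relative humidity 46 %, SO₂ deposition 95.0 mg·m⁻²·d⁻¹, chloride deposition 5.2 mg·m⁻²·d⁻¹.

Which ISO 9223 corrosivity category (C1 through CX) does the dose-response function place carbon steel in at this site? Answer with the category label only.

carbon steel: f(T) = +0.150·(T−10) [T≤10 °C] = -1.3650
  sulphur-dioxide contribution → 12.11 μm/a
  chloride contribution → 1.341 μm/a
  total first-year rate 13.45 μm/a
Category bounds: 1.3…25 μm/a bracket r_corr ⇒ C2

C2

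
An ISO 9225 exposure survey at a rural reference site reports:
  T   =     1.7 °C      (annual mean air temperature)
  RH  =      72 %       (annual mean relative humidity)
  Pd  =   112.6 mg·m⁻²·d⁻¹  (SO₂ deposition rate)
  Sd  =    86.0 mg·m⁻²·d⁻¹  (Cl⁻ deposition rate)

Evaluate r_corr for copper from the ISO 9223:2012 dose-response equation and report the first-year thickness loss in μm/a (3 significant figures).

r_corr = 0.940 μm/a

copper: T≤10 °C ⇒ hinge +0.126·(1.7−10) = -1.0458
  sulphur-dioxide contribution → 0.445 μm/a
  chloride contribution → 0.4953 μm/a
  total first-year rate 0.9404 μm/a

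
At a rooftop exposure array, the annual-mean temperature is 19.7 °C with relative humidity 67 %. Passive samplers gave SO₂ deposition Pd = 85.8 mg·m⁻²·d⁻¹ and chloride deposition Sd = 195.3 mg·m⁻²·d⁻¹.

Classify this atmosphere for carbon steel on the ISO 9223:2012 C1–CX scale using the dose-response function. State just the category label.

C5

carbon steel: f(T) = -0.054·(T−10) [T>10 °C] = -0.5238
  sulphur-dioxide contribution → 40.54 μm/a
  chloride contribution → 53.86 μm/a
  total first-year rate 94.4 μm/a
Category bounds: 80…200 μm/a bracket r_corr ⇒ C5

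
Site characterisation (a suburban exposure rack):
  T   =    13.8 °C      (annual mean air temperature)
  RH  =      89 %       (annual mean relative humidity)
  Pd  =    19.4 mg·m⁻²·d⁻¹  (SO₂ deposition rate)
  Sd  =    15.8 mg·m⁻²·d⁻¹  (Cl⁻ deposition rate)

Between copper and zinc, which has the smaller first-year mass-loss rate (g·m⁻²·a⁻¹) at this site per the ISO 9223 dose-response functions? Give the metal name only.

copper: f(T) = -0.080·(T−10) [T>10 °C] = -0.3040
  Pd branch = 0.0053·Pd^0.26·e^(0.059·RH+f) = 1.613 μm/a
  Sd branch = 0.01025·Sd^0.27·e^(0.036·RH+0.049·T) = 1.046 μm/a
  sum: 1.613 + 1.046 → r_corr = 2.659 μm/a
  mass loss = 2.659 μm/a × 8.96 g/cm³ = 23.82 g·m⁻²·a⁻¹
zinc: temperature factor f = -0.071·(3.8) = -0.2698
  SO₂ term: 0.0129·19.4^0.44·exp(0.046·89-0.2698) = 2.178
  Cl⁻ term: 0.0175·15.8^0.57·exp(0.008·89+0.085·13.8) = 0.5558
  r_corr = 2.178 + 0.5558 = 2.734 μm/a
  mass loss = 2.734 μm/a × 7.14 g/cm³ = 19.52 g·m⁻²·a⁻¹
Ordering by g·m⁻²·a⁻¹: copper (23.8) > zinc (19.5)

zinc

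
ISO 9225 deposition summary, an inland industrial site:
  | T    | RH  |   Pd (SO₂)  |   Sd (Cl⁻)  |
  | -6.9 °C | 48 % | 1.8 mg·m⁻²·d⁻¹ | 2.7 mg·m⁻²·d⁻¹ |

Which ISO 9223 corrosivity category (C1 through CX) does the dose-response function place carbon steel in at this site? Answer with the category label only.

carbon steel: temperature factor f = +0.150·(-16.9) = -2.5350
  SO₂ term: 1.77·1.8^0.52·exp(0.02·48-2.5350) = 0.4974
  Sd branch = 0.102·Sd^0.62·e^(0.033·RH+0.04·T) = 0.6984 μm/a
  sum: 0.4974 + 0.6984 → r_corr = 1.196 μm/a
1.2 μm/a falls in (0, 1.3] for carbon steel → category C1

C1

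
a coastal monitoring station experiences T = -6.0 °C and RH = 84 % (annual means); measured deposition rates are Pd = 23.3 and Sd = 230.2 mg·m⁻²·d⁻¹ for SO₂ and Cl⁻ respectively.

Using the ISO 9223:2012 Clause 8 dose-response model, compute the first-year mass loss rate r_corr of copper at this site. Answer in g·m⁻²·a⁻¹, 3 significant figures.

r_corr = 8.15 g·m⁻²·a⁻¹

copper: temperature factor f = +0.126·(-16.0) = -2.0160
  Pd branch = 0.0053·Pd^0.26·e^(0.059·RH+f) = 0.2273 μm/a
  Cl⁻ term: 0.01025·230.2^0.27·exp(0.036·84+0.049·-6.0) = 0.6825
  r_corr = 0.2273 + 0.6825 = 0.9098 μm/a
Convert to mass loss: 0.9098 μm/a × 8.96 g/cm³ = 8.152 g·m⁻²·a⁻¹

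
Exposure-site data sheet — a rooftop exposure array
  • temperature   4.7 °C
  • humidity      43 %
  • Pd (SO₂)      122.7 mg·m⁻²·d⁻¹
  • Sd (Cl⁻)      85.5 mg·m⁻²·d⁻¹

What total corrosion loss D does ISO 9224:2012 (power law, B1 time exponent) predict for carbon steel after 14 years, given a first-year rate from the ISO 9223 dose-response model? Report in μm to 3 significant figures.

carbon steel: T≤10 °C ⇒ hinge +0.150·(4.7−10) = -0.7950
  Pd branch = 1.77·Pd^0.52·e^(0.02·RH+f) = 23.04 μm/a
  Cl⁻ term: 0.102·85.5^0.62·exp(0.033·43+0.04·4.7) = 8.023
  r_corr = 23.04 + 8.023 = 31.06 μm/a
Long-term exponent b (ISO 9224 Table 2, B1) = 0.523
  D(14) = 31.06 × 14^0.523 = 31.06 × 3.976 = 123.5 μm

D(14) = 123 μm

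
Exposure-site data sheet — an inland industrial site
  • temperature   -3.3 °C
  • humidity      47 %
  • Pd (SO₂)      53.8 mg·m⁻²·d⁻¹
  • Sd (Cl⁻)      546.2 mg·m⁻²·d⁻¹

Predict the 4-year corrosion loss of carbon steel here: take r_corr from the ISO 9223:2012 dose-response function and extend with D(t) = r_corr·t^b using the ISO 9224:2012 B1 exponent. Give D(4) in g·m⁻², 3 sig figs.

D(4) = 420 g·m⁻²

carbon steel: temperature factor f = +0.150·(-13.3) = -1.9950
  SO₂ term: 1.77·53.8^0.52·exp(0.02·47-1.9950) = 4.896
  Sd branch = 0.102·Sd^0.62·e^(0.033·RH+0.04·T) = 20.99 μm/a
  r_corr = 4.896 + 20.99 = 25.89 μm/a
ISO 9224: D(t) = r_corr · t^b with b = 0.523 (carbon steel, B1)
  D(4) = 25.89 × 4^0.523 = 25.89 × 2.065 = 53.45 μm
  Mass loss = 53.45 μm × 7.85 g/cm³ = 419.6 g·m⁻²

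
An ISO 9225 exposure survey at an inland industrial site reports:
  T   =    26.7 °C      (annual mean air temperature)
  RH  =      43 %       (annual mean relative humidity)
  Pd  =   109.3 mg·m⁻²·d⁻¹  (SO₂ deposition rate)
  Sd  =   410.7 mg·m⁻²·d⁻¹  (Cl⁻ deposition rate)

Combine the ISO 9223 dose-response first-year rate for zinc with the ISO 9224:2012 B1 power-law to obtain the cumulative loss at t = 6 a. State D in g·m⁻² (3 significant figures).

D(6) = 233 g·m⁻²

zinc: temperature factor f = -0.071·(16.7) = -1.1857
  sulphur-dioxide contribution → 0.2247 μm/a
  chloride contribution → 7.375 μm/a
  total first-year rate 7.6 μm/a
ISO 9224: D(t) = r_corr · t^b with b = 0.813 (zinc, B1)
  D(6) = 7.6 × 6^0.813 = 7.6 × 4.292 = 32.62 μm
  Mass loss = 32.62 μm × 7.14 g/cm³ = 232.9 g·m⁻²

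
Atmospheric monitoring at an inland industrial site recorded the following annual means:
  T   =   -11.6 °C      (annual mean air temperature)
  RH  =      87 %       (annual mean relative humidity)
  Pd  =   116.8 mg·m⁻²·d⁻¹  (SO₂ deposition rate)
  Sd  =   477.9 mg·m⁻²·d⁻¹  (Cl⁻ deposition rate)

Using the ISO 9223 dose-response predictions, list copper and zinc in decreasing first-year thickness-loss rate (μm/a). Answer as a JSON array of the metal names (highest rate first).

copper: temperature factor f = +0.126·(-21.6) = -2.7216
  SO₂ term: 0.0053·116.8^0.26·exp(0.059·87-2.7216) = 0.2037
  Cl⁻ term: 0.01025·477.9^0.27·exp(0.036·87+0.049·-11.6) = 0.7039
  sum: 0.2037 + 0.7039 → r_corr = 0.9076 μm/a
zinc: T≤10 °C ⇒ hinge +0.038·(-11.6−10) = -0.8208
  SO₂ term: 0.0129·116.8^0.44·exp(0.046·87-0.8208) = 2.523
  Cl⁻ term: 0.0175·477.9^0.57·exp(0.008·87+0.085·-11.6) = 0.4409
  r_corr = 2.523 + 0.4409 = 2.963 μm/a
Ordering by μm/a: zinc (2.96) > copper (0.908)

["zinc", "copper"]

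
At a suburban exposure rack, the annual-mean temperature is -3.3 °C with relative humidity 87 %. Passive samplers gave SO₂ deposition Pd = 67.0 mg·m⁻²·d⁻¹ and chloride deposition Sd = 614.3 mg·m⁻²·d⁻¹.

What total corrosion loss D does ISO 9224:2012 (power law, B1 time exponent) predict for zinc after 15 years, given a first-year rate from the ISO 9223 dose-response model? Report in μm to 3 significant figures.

zinc: temperature factor f = +0.038·(-13.3) = -0.5054
  SO₂ term: 0.0129·67.0^0.44·exp(0.046·87-0.5054) = 2.708
  Cl⁻ term: 0.0175·614.3^0.57·exp(0.008·87+0.085·-3.3) = 1.03
  r_corr = 2.708 + 1.03 = 3.738 μm/a
Power-law: D(15) = r_corr · 15^0.813
  D(15) = 3.738 × 15^0.813 = 3.738 × 9.04 = 33.79 μm

D(15) = 33.8 μm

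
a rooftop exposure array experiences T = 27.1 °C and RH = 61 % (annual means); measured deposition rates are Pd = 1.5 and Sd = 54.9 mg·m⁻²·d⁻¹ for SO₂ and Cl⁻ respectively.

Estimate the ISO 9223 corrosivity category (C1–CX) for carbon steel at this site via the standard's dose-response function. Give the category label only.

C3

carbon steel: temperature factor f = -0.054·(17.1) = -0.9234
  SO₂ term: 1.77·1.5^0.52·exp(0.02·61-0.9234) = 2.94
  Cl⁻ term: 0.102·54.9^0.62·exp(0.033·61+0.04·27.1) = 27.05
  sum: 2.94 + 27.05 → r_corr = 29.99 μm/a
ISO 9223 Table 2 (carbon steel): 25 < 30 ≤ 50 μm/a ⇒ C3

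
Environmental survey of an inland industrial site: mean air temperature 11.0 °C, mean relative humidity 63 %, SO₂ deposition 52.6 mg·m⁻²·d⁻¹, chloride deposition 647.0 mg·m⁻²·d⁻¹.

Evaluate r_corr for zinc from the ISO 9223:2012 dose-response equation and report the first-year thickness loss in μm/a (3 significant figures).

zinc: temperature factor f = -0.071·(1.0) = -0.0710
  Pd branch = 0.0129·Pd^0.44·e^(0.046·RH+f) = 1.246 μm/a
  Sd branch = 0.0175·Sd^0.57·e^(0.008·RH+0.085·T) = 2.953 μm/a
  sum: 1.246 + 2.953 → r_corr = 4.199 μm/a

r_corr = 4.20 μm/a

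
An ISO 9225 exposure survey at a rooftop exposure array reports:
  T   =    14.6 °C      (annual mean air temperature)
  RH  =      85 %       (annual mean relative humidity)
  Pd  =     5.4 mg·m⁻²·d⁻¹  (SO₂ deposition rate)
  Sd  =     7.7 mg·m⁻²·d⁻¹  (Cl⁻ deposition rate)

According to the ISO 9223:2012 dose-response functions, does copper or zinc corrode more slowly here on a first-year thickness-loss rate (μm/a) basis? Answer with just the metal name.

zinc

copper: f(T) = -0.080·(T−10) [T>10 °C] = -0.3680
  sulphur-dioxide contribution → 0.8568 μm/a
  chloride contribution → 0.7757 μm/a
  total first-year rate 1.633 μm/a
zinc: T>10 °C ⇒ hinge -0.071·(14.6−10) = -0.3266
  sulphur-dioxide contribution → 0.9752 μm/a
  chloride contribution → 0.3825 μm/a
  total first-year rate 1.358 μm/a
Ordering by μm/a: copper (1.63) > zinc (1.36)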